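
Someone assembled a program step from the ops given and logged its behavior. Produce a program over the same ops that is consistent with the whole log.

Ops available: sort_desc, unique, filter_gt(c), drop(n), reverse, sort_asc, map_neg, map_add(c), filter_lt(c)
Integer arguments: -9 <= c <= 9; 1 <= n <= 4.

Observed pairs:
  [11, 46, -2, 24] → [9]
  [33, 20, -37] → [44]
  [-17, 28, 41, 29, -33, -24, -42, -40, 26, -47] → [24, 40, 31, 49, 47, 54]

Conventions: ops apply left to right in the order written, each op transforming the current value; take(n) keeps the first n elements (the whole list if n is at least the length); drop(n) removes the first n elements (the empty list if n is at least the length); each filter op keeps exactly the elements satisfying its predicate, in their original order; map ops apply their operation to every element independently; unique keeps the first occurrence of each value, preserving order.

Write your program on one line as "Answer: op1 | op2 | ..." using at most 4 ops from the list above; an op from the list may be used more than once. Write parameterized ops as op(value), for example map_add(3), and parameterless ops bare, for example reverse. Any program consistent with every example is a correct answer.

map_neg | map_add(7) | filter_gt(2)

Check, running the answer program on each example:
  [11, 46, -2, 24] -> [-11, -46, 2, -24] -> [-4, -39, 9, -17] -> [9]
  [33, 20, -37] -> [-33, -20, 37] -> [-26, -13, 44] -> [44]
  [-17, 28, 41, 29, -33, -24, -42, -40, 26, -47] -> [17, -28, -41, -29, 33, 24, 42, 40, -26, 47] -> [24, -21, -34, -22, 40, 31, 49, 47, -19, 54] -> [24, 40, 31, 49, 47, 54]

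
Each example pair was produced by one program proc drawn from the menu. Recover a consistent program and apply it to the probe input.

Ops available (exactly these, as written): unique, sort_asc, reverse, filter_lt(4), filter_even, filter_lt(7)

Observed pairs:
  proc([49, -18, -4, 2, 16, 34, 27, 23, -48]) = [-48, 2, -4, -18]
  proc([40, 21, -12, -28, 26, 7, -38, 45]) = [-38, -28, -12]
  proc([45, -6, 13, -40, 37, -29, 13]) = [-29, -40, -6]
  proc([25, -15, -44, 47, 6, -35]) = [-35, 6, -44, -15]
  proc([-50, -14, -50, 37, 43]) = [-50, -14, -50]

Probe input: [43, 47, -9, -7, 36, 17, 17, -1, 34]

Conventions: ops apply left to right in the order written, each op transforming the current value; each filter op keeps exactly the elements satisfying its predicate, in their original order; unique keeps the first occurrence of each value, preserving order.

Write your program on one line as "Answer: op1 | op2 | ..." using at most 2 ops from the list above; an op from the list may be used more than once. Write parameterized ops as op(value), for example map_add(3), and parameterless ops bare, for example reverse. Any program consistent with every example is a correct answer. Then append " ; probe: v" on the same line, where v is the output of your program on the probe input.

filter_lt(7) | reverse ; probe: [-1, -7, -9]

Check, running the answer program on each example:
  [49, -18, -4, 2, 16, 34, 27, 23, -48] -> [-18, -4, 2, -48] -> [-48, 2, -4, -18]
  [40, 21, -12, -28, 26, 7, -38, 45] -> [-12, -28, -38] -> [-38, -28, -12]
  [45, -6, 13, -40, 37, -29, 13] -> [-6, -40, -29] -> [-29, -40, -6]
  [25, -15, -44, 47, 6, -35] -> [-15, -44, 6, -35] -> [-35, 6, -44, -15]
  [-50, -14, -50, 37, 43] -> [-50, -14, -50] -> [-50, -14, -50]
  probe: [43, 47, -9, -7, 36, 17, 17, -1, 34] -> [-9, -7, -1] -> [-1, -7, -9]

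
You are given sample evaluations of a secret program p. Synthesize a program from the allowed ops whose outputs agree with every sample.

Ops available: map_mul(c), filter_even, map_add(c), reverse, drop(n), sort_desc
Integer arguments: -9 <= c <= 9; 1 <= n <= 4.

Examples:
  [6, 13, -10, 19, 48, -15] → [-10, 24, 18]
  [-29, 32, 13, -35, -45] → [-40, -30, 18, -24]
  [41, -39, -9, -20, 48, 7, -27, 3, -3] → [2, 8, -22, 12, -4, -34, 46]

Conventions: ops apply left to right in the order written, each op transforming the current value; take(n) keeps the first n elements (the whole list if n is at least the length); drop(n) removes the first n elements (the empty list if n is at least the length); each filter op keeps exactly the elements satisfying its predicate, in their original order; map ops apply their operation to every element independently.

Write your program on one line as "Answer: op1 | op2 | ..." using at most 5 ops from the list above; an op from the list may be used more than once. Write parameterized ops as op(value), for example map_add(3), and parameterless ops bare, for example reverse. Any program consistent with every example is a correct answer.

reverse | map_add(8) | map_add(-3) | filter_even

Check, running the answer program on each example:
  [6, 13, -10, 19, 48, -15] -> [-15, 48, 19, -10, 13, 6] -> [-7, 56, 27, -2, 21, 14] -> [-10, 53, 24, -5, 18, 11] -> [-10, 24, 18]
  [-29, 32, 13, -35, -45] -> [-45, -35, 13, 32, -29] -> [-37, -27, 21, 40, -21] -> [-40, -30, 18, 37, -24] -> [-40, -30, 18, -24]
  [41, -39, -9, -20, 48, 7, -27, 3, -3] -> [-3, 3, -27, 7, 48, -20, -9, -39, 41] -> [5, 11, -19, 15, 56, -12, -1, -31, 49] -> [2, 8, -22, 12, 53, -15, -4, -34, 46] -> [2, 8, -22, 12, -4, -34, 46]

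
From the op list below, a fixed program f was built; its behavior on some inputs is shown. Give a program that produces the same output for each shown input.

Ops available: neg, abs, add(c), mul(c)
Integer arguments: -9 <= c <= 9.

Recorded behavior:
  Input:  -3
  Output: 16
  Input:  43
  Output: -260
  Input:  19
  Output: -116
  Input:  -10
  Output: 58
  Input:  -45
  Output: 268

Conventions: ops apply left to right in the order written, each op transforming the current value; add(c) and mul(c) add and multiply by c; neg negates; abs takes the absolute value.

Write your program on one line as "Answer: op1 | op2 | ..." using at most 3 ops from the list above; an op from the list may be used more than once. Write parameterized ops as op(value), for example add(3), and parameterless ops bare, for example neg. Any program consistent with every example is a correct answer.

mul(-6) | add(-2)

Check, running the answer program on each example:
  -3 -> 18 -> 16
  43 -> -258 -> -260
  19 -> -114 -> -116
  -10 -> 60 -> 58
  -45 -> 270 -> 268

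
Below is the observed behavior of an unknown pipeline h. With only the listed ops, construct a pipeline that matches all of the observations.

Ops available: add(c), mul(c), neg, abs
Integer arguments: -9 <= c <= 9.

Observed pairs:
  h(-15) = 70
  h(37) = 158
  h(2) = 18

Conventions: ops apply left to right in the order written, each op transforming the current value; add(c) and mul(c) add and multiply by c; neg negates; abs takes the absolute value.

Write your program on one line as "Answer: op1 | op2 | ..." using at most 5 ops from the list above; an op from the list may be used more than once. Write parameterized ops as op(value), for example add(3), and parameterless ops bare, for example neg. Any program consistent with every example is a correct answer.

mul(-4) | abs | add(2) | add(8)

Check, running the answer program on each example:
  -15 -> 60 -> 60 -> 62 -> 70
  37 -> -148 -> 148 -> 150 -> 158
  2 -> -8 -> 8 -> 10 -> 18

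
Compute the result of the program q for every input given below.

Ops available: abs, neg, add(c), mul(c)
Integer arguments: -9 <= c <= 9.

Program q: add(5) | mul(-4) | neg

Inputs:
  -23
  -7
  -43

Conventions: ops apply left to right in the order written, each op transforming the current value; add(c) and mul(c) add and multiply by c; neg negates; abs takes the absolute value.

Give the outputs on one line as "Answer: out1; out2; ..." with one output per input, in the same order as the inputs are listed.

Execution, op by op:
  -23 -> -18 -> 72 -> -72
  -7 -> -2 -> 8 -> -8
  -43 -> -38 -> 152 -> -152

-72; -8; -152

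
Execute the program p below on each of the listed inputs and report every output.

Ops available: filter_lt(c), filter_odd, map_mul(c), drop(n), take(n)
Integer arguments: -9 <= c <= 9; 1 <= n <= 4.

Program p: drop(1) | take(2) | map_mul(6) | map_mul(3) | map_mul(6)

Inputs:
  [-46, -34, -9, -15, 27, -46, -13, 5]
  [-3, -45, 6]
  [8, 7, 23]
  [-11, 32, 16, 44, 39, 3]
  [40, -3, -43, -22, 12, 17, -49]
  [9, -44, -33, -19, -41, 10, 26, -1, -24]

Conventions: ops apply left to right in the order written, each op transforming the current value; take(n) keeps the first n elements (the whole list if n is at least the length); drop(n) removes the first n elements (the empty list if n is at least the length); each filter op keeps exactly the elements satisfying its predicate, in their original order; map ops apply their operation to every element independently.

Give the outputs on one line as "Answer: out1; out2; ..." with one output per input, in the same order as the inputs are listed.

Execution, op by op:
  [-46, -34, -9, -15, 27, -46, -13, 5] -> [-34, -9, -15, 27, -46, -13, 5] -> [-34, -9] -> [-204, -54] -> [-612, -162] -> [-3672, -972]
  [-3, -45, 6] -> [-45, 6] -> [-45, 6] -> [-270, 36] -> [-810, 108] -> [-4860, 648]
  [8, 7, 23] -> [7, 23] -> [7, 23] -> [42, 138] -> [126, 414] -> [756, 2484]
  [-11, 32, 16, 44, 39, 3] -> [32, 16, 44, 39, 3] -> [32, 16] -> [192, 96] -> [576, 288] -> [3456, 1728]
  [40, -3, -43, -22, 12, 17, -49] -> [-3, -43, -22, 12, 17, -49] -> [-3, -43] -> [-18, -258] -> [-54, -774] -> [-324, -4644]
  [9, -44, -33, -19, -41, 10, 26, -1, -24] -> [-44, -33, -19, -41, 10, 26, -1, -24] -> [-44, -33] -> [-264, -198] -> [-792, -594] -> [-4752, -3564]

[-3672, -972]; [-4860, 648]; [756, 2484]; [3456, 1728]; [-324, -4644]; [-4752, -3564]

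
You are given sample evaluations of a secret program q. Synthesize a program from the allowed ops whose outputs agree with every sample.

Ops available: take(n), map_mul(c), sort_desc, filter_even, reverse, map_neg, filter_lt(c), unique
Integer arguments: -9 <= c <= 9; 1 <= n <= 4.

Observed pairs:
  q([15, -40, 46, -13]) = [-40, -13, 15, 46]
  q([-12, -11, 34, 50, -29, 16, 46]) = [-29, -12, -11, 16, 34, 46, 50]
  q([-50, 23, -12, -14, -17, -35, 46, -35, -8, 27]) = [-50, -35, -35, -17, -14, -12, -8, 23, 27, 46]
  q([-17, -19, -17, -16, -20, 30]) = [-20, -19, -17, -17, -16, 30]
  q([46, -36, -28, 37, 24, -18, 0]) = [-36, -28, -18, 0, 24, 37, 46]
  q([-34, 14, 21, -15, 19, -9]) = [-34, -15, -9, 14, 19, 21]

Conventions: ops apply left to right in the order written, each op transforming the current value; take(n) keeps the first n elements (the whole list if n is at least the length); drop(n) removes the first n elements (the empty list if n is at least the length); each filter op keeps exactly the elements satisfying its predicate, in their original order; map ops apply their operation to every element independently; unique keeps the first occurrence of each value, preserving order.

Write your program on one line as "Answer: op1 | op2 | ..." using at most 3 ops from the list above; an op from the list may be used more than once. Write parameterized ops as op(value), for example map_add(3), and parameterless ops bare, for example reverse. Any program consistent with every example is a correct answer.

reverse | sort_desc | reverse

Check, running the answer program on each example:
  [15, -40, 46, -13] -> [-13, 46, -40, 15] -> [46, 15, -13, -40] -> [-40, -13, 15, 46]
  [-12, -11, 34, 50, -29, 16, 46] -> [46, 16, -29, 50, 34, -11, -12] -> [50, 46, 34, 16, -11, -12, -29] -> [-29, -12, -11, 16, 34, 46, 50]
  [-50, 23, -12, -14, -17, -35, 46, -35, -8, 27] -> [27, -8, -35, 46, -35, -17, -14, -12, 23, -50] -> [46, 27, 23, -8, -12, -14, -17, -35, -35, -50] -> [-50, -35, -35, -17, -14, -12, -8, 23, 27, 46]
  [-17, -19, -17, -16, -20, 30] -> [30, -20, -16, -17, -19, -17] -> [30, -16, -17, -17, -19, -20] -> [-20, -19, -17, -17, -16, 30]
  [46, -36, -28, 37, 24, -18, 0] -> [0, -18, 24, 37, -28, -36, 46] -> [46, 37, 24, 0, -18, -28, -36] -> [-36, -28, -18, 0, 24, 37, 46]
  [-34, 14, 21, -15, 19, -9] -> [-9, 19, -15, 21, 14, -34] -> [21, 19, 14, -9, -15, -34] -> [-34, -15, -9, 14, 19, 21]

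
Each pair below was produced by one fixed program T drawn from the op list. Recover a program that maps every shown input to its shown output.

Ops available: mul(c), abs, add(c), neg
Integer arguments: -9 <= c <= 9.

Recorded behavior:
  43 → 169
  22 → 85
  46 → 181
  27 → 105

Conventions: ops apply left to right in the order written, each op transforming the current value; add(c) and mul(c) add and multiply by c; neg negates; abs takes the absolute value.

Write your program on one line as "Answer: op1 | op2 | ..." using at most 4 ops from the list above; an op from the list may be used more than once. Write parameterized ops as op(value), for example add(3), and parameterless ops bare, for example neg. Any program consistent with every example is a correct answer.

mul(2) | mul(2) | add(-6) | add(3)

Check, running the answer program on each example:
  43 -> 86 -> 172 -> 166 -> 169
  22 -> 44 -> 88 -> 82 -> 85
  46 -> 92 -> 184 -> 178 -> 181
  27 -> 54 -> 108 -> 102 -> 105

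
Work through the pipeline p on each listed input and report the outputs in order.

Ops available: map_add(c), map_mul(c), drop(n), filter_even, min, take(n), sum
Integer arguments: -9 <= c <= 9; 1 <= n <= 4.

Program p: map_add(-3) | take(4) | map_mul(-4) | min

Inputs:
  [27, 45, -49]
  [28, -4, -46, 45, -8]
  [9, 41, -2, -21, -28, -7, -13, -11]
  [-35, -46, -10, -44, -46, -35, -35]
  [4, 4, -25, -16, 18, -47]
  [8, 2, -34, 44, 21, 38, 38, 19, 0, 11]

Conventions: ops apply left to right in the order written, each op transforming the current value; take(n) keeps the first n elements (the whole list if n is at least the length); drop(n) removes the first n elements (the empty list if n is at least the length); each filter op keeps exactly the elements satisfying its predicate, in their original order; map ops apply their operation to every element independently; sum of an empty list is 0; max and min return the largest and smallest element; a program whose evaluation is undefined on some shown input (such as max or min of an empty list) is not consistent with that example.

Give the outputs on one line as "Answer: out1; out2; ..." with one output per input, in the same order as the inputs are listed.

-168; -168; -152; 52; -4; -164

Execution, op by op:
  [27, 45, -49] -> [24, 42, -52] -> [24, 42, -52] -> [-96, -168, 208] -> -168
  [28, -4, -46, 45, -8] -> [25, -7, -49, 42, -11] -> [25, -7, -49, 42] -> [-100, 28, 196, -168] -> -168
  [9, 41, -2, -21, -28, -7, -13, -11] -> [6, 38, -5, -24, -31, -10, -16, -14] -> [6, 38, -5, -24] -> [-24, -152, 20, 96] -> -152
  [-35, -46, -10, -44, -46, -35, -35] -> [-38, -49, -13, -47, -49, -38, -38] -> [-38, -49, -13, -47] -> [152, 196, 52, 188] -> 52
  [4, 4, -25, -16, 18, -47] -> [1, 1, -28, -19, 15, -50] -> [1, 1, -28, -19] -> [-4, -4, 112, 76] -> -4
  [8, 2, -34, 44, 21, 38, 38, 19, 0, 11] -> [5, -1, -37, 41, 18, 35, 35, 16, -3, 8] -> [5, -1, -37, 41] -> [-20, 4, 148, -164] -> -164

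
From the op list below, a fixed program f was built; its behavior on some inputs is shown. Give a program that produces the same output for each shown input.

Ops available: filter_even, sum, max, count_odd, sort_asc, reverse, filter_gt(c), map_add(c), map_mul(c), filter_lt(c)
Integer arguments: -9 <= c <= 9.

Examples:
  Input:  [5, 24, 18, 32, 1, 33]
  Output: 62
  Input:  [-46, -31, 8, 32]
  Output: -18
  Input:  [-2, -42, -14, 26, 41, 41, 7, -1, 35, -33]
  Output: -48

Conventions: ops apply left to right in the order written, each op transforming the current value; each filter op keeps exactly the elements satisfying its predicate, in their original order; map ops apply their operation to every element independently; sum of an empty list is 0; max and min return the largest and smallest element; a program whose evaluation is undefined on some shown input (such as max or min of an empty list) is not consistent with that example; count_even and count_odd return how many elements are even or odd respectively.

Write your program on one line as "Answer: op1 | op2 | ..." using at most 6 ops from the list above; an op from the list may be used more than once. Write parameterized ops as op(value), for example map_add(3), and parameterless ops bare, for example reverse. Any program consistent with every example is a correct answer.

reverse | map_add(-4) | filter_even | reverse | sum

Check, running the answer program on each example:
  [5, 24, 18, 32, 1, 33] -> [33, 1, 32, 18, 24, 5] -> [29, -3, 28, 14, 20, 1] -> [28, 14, 20] -> [20, 14, 28] -> 62
  [-46, -31, 8, 32] -> [32, 8, -31, -46] -> [28, 4, -35, -50] -> [28, 4, -50] -> [-50, 4, 28] -> -18
  [-2, -42, -14, 26, 41, 41, 7, -1, 35, -33] -> [-33, 35, -1, 7, 41, 41, 26, -14, -42, -2] -> [-37, 31, -5, 3, 37, 37, 22, -18, -46, -6] -> [22, -18, -46, -6] -> [-6, -46, -18, 22] -> -48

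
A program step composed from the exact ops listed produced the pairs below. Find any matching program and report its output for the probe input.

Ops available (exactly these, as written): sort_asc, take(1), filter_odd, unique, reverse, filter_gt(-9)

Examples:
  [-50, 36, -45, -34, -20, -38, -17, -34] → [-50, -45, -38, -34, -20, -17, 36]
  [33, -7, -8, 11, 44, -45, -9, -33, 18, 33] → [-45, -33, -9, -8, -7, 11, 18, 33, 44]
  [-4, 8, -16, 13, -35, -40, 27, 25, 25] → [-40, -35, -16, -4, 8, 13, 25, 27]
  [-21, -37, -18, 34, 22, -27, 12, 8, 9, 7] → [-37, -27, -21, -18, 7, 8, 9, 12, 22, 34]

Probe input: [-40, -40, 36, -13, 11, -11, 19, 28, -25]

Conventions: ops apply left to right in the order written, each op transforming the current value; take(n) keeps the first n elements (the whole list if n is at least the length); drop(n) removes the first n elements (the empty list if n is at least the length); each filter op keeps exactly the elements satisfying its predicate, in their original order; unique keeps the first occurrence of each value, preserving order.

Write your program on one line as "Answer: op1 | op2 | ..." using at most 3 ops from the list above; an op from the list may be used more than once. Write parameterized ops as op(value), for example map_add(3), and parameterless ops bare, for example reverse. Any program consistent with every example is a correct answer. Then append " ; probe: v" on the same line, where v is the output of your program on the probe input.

unique | sort_asc ; probe: [-40, -25, -13, -11, 11, 19, 28, 36]

Check, running the answer program on each example:
  [-50, 36, -45, -34, -20, -38, -17, -34] -> [-50, 36, -45, -34, -20, -38, -17] -> [-50, -45, -38, -34, -20, -17, 36]
  [33, -7, -8, 11, 44, -45, -9, -33, 18, 33] -> [33, -7, -8, 11, 44, -45, -9, -33, 18] -> [-45, -33, -9, -8, -7, 11, 18, 33, 44]
  [-4, 8, -16, 13, -35, -40, 27, 25, 25] -> [-4, 8, -16, 13, -35, -40, 27, 25] -> [-40, -35, -16, -4, 8, 13, 25, 27]
  [-21, -37, -18, 34, 22, -27, 12, 8, 9, 7] -> [-21, -37, -18, 34, 22, -27, 12, 8, 9, 7] -> [-37, -27, -21, -18, 7, 8, 9, 12, 22, 34]
  probe: [-40, -40, 36, -13, 11, -11, 19, 28, -25] -> [-40, 36, -13, 11, -11, 19, 28, -25] -> [-40, -25, -13, -11, 11, 19, 28, 36]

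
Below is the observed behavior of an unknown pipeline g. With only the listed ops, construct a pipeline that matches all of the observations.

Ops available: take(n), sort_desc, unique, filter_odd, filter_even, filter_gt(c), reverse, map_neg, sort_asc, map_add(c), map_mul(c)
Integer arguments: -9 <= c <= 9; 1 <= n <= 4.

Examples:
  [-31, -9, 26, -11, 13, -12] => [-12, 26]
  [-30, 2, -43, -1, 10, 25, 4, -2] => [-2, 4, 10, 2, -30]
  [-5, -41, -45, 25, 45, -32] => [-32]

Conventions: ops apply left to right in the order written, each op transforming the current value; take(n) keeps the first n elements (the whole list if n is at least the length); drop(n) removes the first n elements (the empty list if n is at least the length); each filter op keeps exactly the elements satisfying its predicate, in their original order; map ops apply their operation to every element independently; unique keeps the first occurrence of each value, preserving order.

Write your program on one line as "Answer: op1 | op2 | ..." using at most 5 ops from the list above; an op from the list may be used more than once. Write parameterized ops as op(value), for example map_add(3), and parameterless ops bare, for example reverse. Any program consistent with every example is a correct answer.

map_neg | filter_even | map_neg | reverse

Check, running the answer program on each example:
  [-31, -9, 26, -11, 13, -12] -> [31, 9, -26, 11, -13, 12] -> [-26, 12] -> [26, -12] -> [-12, 26]
  [-30, 2, -43, -1, 10, 25, 4, -2] -> [30, -2, 43, 1, -10, -25, -4, 2] -> [30, -2, -10, -4, 2] -> [-30, 2, 10, 4, -2] -> [-2, 4, 10, 2, -30]
  [-5, -41, -45, 25, 45, -32] -> [5, 41, 45, -25, -45, 32] -> [32] -> [-32] -> [-32]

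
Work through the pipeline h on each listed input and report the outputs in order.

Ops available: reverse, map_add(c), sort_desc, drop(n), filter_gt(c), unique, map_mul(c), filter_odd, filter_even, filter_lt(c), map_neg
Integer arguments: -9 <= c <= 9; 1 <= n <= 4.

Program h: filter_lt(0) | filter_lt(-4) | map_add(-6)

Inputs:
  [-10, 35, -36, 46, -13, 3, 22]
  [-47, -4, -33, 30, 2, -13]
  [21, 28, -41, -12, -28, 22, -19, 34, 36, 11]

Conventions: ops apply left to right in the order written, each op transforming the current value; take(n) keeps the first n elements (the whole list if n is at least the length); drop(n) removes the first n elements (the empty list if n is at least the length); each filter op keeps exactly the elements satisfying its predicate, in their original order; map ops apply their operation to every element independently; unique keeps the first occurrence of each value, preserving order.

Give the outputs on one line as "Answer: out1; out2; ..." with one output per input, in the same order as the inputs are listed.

Execution, op by op:
  [-10, 35, -36, 46, -13, 3, 22] -> [-10, -36, -13] -> [-10, -36, -13] -> [-16, -42, -19]
  [-47, -4, -33, 30, 2, -13] -> [-47, -4, -33, -13] -> [-47, -33, -13] -> [-53, -39, -19]
  [21, 28, -41, -12, -28, 22, -19, 34, 36, 11] -> [-41, -12, -28, -19] -> [-41, -12, -28, -19] -> [-47, -18, -34, -25]

[-16, -42, -19]; [-53, -39, -19]; [-47, -18, -34, -25]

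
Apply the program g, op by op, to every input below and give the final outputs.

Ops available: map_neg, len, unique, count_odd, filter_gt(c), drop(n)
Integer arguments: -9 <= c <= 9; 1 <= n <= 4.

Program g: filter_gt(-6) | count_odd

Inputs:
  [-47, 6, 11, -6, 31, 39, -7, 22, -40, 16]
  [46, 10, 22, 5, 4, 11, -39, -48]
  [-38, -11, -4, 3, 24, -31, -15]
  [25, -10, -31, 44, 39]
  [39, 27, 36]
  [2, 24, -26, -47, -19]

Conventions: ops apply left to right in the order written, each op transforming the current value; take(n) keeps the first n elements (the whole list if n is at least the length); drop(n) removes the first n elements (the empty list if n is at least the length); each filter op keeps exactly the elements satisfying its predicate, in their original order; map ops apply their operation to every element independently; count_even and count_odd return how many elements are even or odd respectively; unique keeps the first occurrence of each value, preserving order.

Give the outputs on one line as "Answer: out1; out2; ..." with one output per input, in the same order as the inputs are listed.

3; 2; 1; 2; 2; 0

Execution, op by op:
  [-47, 6, 11, -6, 31, 39, -7, 22, -40, 16] -> [6, 11, 31, 39, 22, 16] -> 3
  [46, 10, 22, 5, 4, 11, -39, -48] -> [46, 10, 22, 5, 4, 11] -> 2
  [-38, -11, -4, 3, 24, -31, -15] -> [-4, 3, 24] -> 1
  [25, -10, -31, 44, 39] -> [25, 44, 39] -> 2
  [39, 27, 36] -> [39, 27, 36] -> 2
  [2, 24, -26, -47, -19] -> [2, 24] -> 0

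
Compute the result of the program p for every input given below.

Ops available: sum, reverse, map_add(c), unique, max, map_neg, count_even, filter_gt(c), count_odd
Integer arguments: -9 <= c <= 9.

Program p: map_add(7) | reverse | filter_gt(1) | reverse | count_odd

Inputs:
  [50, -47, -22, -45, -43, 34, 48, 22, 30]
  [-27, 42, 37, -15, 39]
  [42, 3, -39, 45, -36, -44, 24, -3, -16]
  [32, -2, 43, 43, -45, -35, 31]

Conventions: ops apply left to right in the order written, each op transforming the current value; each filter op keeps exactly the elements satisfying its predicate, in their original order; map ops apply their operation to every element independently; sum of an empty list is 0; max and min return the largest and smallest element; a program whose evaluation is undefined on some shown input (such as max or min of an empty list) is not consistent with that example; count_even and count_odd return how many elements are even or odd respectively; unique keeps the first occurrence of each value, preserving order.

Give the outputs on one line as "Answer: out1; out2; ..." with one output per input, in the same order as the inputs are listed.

5; 1; 2; 2

Execution, op by op:
  [50, -47, -22, -45, -43, 34, 48, 22, 30] -> [57, -40, -15, -38, -36, 41, 55, 29, 37] -> [37, 29, 55, 41, -36, -38, -15, -40, 57] -> [37, 29, 55, 41, 57] -> [57, 41, 55, 29, 37] -> 5
  [-27, 42, 37, -15, 39] -> [-20, 49, 44, -8, 46] -> [46, -8, 44, 49, -20] -> [46, 44, 49] -> [49, 44, 46] -> 1
  [42, 3, -39, 45, -36, -44, 24, -3, -16] -> [49, 10, -32, 52, -29, -37, 31, 4, -9] -> [-9, 4, 31, -37, -29, 52, -32, 10, 49] -> [4, 31, 52, 10, 49] -> [49, 10, 52, 31, 4] -> 2
  [32, -2, 43, 43, -45, -35, 31] -> [39, 5, 50, 50, -38, -28, 38] -> [38, -28, -38, 50, 50, 5, 39] -> [38, 50, 50, 5, 39] -> [39, 5, 50, 50, 38] -> 2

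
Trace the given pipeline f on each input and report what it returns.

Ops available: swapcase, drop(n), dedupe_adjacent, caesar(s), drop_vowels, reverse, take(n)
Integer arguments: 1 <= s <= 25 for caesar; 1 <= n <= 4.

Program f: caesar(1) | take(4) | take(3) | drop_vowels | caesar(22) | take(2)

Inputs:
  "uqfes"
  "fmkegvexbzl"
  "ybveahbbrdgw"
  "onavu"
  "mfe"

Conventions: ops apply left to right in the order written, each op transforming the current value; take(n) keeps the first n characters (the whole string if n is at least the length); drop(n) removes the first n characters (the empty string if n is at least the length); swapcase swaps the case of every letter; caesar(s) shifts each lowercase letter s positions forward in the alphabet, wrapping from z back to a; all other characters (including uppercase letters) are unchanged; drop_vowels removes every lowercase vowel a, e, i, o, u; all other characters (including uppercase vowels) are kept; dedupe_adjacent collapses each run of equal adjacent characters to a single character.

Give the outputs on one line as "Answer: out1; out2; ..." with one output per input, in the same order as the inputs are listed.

Execution, op by op:
  "uqfes" -> "vrgft" -> "vrgf" -> "vrg" -> "vrg" -> "rnc" -> "rn"
  "fmkegvexbzl" -> "gnlfhwfycam" -> "gnlf" -> "gnl" -> "gnl" -> "cjh" -> "cj"
  "ybveahbbrdgw" -> "zcwfbiccsehx" -> "zcwf" -> "zcw" -> "zcw" -> "vys" -> "vy"
  "onavu" -> "pobwv" -> "pobw" -> "pob" -> "pb" -> "lx" -> "lx"
  "mfe" -> "ngf" -> "ngf" -> "ngf" -> "ngf" -> "jcb" -> "jc"

"rn"; "cj"; "vy"; "lx"; "jc"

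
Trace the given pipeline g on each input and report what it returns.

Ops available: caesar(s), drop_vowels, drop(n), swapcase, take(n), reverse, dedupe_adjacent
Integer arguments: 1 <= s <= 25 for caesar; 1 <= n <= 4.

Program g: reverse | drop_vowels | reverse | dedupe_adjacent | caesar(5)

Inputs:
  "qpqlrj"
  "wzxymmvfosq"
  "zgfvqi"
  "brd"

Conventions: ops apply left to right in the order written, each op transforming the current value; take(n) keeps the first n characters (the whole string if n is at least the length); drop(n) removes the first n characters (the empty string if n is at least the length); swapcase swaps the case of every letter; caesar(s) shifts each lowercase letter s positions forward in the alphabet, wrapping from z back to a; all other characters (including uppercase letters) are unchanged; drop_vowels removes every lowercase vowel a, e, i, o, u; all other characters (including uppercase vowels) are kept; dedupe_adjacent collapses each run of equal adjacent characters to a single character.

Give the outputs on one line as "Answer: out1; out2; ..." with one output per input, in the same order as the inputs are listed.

"vuvqwo"; "becdrakxv"; "elkav"; "gwi"

Execution, op by op:
  "qpqlrj" -> "jrlqpq" -> "jrlqpq" -> "qpqlrj" -> "qpqlrj" -> "vuvqwo"
  "wzxymmvfosq" -> "qsofvmmyxzw" -> "qsfvmmyxzw" -> "wzxymmvfsq" -> "wzxymvfsq" -> "becdrakxv"
  "zgfvqi" -> "iqvfgz" -> "qvfgz" -> "zgfvq" -> "zgfvq" -> "elkav"
  "brd" -> "drb" -> "drb" -> "brd" -> "brd" -> "gwi"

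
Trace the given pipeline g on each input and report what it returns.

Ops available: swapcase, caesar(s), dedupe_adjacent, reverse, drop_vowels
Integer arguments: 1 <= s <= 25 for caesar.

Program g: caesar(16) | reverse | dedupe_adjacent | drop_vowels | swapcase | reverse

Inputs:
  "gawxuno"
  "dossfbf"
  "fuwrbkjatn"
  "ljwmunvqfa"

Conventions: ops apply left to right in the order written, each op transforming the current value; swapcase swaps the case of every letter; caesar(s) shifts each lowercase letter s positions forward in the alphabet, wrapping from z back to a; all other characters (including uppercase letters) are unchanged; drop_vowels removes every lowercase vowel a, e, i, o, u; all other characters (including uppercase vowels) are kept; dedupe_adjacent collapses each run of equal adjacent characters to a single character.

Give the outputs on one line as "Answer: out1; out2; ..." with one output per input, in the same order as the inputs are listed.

Execution, op by op:
  "gawxuno" -> "wqmnkde" -> "edknmqw" -> "edknmqw" -> "dknmqw" -> "DKNMQW" -> "WQMNKD"
  "dossfbf" -> "teiivrv" -> "vrviiet" -> "vrviet" -> "vrvt" -> "VRVT" -> "TVRV"
  "fuwrbkjatn" -> "vkmhrazqjd" -> "djqzarhmkv" -> "djqzarhmkv" -> "djqzrhmkv" -> "DJQZRHMKV" -> "VKMHRZQJD"
  "ljwmunvqfa" -> "bzmckdlgvq" -> "qvgldkcmzb" -> "qvgldkcmzb" -> "qvgldkcmzb" -> "QVGLDKCMZB" -> "BZMCKDLGVQ"

"WQMNKD"; "TVRV"; "VKMHRZQJD"; "BZMCKDLGVQ"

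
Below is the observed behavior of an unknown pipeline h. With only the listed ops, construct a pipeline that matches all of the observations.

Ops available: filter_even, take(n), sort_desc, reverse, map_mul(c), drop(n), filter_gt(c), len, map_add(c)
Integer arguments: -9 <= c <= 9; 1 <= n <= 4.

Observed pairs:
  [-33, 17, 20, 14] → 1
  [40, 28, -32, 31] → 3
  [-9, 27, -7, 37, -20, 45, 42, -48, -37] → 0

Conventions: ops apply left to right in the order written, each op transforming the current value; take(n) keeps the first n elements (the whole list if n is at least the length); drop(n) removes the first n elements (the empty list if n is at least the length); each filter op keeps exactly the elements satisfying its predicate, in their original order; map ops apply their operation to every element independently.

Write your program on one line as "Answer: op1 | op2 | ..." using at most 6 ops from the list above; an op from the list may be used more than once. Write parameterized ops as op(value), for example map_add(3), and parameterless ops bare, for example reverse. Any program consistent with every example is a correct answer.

take(3) | reverse | filter_even | reverse | map_add(-8) | len

Check, running the answer program on each example:
  [-33, 17, 20, 14] -> [-33, 17, 20] -> [20, 17, -33] -> [20] -> [20] -> [12] -> 1
  [40, 28, -32, 31] -> [40, 28, -32] -> [-32, 28, 40] -> [-32, 28, 40] -> [40, 28, -32] -> [32, 20, -40] -> 3
  [-9, 27, -7, 37, -20, 45, 42, -48, -37] -> [-9, 27, -7] -> [-7, 27, -9] -> [] -> [] -> [] -> 0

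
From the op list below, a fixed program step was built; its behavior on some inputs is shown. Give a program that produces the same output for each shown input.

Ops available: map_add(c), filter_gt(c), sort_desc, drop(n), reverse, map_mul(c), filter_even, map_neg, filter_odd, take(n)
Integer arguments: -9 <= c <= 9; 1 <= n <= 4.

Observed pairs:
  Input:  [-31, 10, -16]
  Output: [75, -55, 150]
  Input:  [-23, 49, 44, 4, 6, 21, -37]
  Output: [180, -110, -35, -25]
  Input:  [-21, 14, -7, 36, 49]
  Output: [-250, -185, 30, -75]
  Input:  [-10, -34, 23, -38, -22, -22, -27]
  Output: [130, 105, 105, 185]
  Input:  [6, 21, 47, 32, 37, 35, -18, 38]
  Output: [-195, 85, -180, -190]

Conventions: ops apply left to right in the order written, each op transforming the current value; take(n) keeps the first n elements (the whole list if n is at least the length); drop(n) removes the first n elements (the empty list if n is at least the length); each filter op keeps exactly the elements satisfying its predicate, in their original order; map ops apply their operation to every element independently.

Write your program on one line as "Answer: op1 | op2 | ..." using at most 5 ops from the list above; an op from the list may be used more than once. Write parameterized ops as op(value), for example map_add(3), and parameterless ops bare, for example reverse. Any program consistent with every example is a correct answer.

map_add(1) | reverse | map_mul(-5) | take(4)

Check, running the answer program on each example:
  [-31, 10, -16] -> [-30, 11, -15] -> [-15, 11, -30] -> [75, -55, 150] -> [75, -55, 150]
  [-23, 49, 44, 4, 6, 21, -37] -> [-22, 50, 45, 5, 7, 22, -36] -> [-36, 22, 7, 5, 45, 50, -22] -> [180, -110, -35, -25, -225, -250, 110] -> [180, -110, -35, -25]
  [-21, 14, -7, 36, 49] -> [-20, 15, -6, 37, 50] -> [50, 37, -6, 15, -20] -> [-250, -185, 30, -75, 100] -> [-250, -185, 30, -75]
  [-10, -34, 23, -38, -22, -22, -27] -> [-9, -33, 24, -37, -21, -21, -26] -> [-26, -21, -21, -37, 24, -33, -9] -> [130, 105, 105, 185, -120, 165, 45] -> [130, 105, 105, 185]
  [6, 21, 47, 32, 37, 35, -18, 38] -> [7, 22, 48, 33, 38, 36, -17, 39] -> [39, -17, 36, 38, 33, 48, 22, 7] -> [-195, 85, -180, -190, -165, -240, -110, -35] -> [-195, 85, -180, -190]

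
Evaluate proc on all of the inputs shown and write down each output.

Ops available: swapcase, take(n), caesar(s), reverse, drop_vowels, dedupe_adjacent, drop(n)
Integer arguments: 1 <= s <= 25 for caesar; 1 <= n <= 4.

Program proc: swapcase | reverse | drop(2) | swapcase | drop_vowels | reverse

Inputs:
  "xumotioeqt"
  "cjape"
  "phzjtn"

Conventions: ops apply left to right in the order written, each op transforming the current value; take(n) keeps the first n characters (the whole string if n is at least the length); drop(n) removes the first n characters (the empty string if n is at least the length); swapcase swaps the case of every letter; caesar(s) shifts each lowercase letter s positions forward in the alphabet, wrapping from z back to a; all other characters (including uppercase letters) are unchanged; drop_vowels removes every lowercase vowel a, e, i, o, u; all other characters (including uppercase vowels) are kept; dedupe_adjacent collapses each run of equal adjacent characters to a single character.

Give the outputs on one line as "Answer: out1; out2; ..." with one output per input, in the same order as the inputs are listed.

"xmt"; "cj"; "phzj"

Execution, op by op:
  "xumotioeqt" -> "XUMOTIOEQT" -> "TQEOITOMUX" -> "EOITOMUX" -> "eoitomux" -> "tmx" -> "xmt"
  "cjape" -> "CJAPE" -> "EPAJC" -> "AJC" -> "ajc" -> "jc" -> "cj"
  "phzjtn" -> "PHZJTN" -> "NTJZHP" -> "JZHP" -> "jzhp" -> "jzhp" -> "phzj"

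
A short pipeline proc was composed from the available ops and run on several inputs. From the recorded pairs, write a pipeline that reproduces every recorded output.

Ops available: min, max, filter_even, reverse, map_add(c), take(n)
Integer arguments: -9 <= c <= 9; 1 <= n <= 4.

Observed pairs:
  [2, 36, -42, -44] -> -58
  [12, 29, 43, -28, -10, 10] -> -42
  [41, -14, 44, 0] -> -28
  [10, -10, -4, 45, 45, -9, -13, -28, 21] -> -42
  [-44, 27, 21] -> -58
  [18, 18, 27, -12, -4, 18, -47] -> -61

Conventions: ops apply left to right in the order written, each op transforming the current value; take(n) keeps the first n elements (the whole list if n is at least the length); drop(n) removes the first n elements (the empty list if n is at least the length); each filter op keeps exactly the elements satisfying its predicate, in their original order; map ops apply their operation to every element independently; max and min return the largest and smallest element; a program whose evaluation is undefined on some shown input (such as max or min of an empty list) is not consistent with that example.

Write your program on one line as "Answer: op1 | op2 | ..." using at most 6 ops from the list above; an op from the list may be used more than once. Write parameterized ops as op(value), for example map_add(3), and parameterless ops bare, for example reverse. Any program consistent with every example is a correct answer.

reverse | map_add(-9) | map_add(-5) | reverse | min

Check, running the answer program on each example:
  [2, 36, -42, -44] -> [-44, -42, 36, 2] -> [-53, -51, 27, -7] -> [-58, -56, 22, -12] -> [-12, 22, -56, -58] -> -58
  [12, 29, 43, -28, -10, 10] -> [10, -10, -28, 43, 29, 12] -> [1, -19, -37, 34, 20, 3] -> [-4, -24, -42, 29, 15, -2] -> [-2, 15, 29, -42, -24, -4] -> -42
  [41, -14, 44, 0] -> [0, 44, -14, 41] -> [-9, 35, -23, 32] -> [-14, 30, -28, 27] -> [27, -28, 30, -14] -> -28
  [10, -10, -4, 45, 45, -9, -13, -28, 21] -> [21, -28, -13, -9, 45, 45, -4, -10, 10] -> [12, -37, -22, -18, 36, 36, -13, -19, 1] -> [7, -42, -27, -23, 31, 31, -18, -24, -4] -> [-4, -24, -18, 31, 31, -23, -27, -42, 7] -> -42
  [-44, 27, 21] -> [21, 27, -44] -> [12, 18, -53] -> [7, 13, -58] -> [-58, 13, 7] -> -58
  [18, 18, 27, -12, -4, 18, -47] -> [-47, 18, -4, -12, 27, 18, 18] -> [-56, 9, -13, -21, 18, 9, 9] -> [-61, 4, -18, -26, 13, 4, 4] -> [4, 4, 13, -26, -18, 4, -61] -> -61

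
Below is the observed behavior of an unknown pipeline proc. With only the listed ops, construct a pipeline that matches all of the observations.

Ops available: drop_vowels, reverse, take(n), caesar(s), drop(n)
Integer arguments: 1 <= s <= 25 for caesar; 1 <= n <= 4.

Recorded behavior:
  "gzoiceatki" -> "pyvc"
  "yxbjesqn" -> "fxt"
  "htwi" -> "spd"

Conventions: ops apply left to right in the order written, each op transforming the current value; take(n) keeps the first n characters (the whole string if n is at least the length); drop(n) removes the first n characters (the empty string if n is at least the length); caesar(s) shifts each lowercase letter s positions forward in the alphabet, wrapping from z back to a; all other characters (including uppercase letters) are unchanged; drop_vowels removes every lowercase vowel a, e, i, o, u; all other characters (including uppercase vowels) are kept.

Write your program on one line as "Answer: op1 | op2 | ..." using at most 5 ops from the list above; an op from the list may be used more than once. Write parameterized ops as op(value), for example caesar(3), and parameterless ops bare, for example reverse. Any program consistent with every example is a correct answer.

drop_vowels | take(4) | caesar(22) | reverse | drop_vowels

Check, running the answer program on each example:
  "gzoiceatki" -> "gzctk" -> "gzct" -> "cvyp" -> "pyvc" -> "pyvc"
  "yxbjesqn" -> "yxbjsqn" -> "yxbj" -> "utxf" -> "fxtu" -> "fxt"
  "htwi" -> "htw" -> "htw" -> "dps" -> "spd" -> "spd"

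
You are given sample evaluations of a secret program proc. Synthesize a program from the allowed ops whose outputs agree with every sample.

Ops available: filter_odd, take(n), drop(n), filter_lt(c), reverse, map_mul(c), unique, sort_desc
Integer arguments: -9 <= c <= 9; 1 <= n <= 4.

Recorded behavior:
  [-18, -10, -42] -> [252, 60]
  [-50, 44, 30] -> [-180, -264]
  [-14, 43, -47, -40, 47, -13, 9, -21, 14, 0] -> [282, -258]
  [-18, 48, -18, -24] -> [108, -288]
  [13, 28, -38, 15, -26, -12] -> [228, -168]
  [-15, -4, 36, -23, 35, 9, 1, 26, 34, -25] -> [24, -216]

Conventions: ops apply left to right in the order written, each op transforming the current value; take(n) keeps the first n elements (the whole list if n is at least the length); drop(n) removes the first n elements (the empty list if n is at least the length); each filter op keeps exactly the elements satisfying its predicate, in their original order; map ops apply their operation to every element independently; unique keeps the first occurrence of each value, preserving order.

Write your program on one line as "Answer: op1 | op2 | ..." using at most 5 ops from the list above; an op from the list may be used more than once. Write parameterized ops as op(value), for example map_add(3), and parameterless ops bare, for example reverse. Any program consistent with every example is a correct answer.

map_mul(-6) | take(3) | drop(1) | sort_desc

Check, running the answer program on each example:
  [-18, -10, -42] -> [108, 60, 252] -> [108, 60, 252] -> [60, 252] -> [252, 60]
  [-50, 44, 30] -> [300, -264, -180] -> [300, -264, -180] -> [-264, -180] -> [-180, -264]
  [-14, 43, -47, -40, 47, -13, 9, -21, 14, 0] -> [84, -258, 282, 240, -282, 78, -54, 126, -84, 0] -> [84, -258, 282] -> [-258, 282] -> [282, -258]
  [-18, 48, -18, -24] -> [108, -288, 108, 144] -> [108, -288, 108] -> [-288, 108] -> [108, -288]
  [13, 28, -38, 15, -26, -12] -> [-78, -168, 228, -90, 156, 72] -> [-78, -168, 228] -> [-168, 228] -> [228, -168]
  [-15, -4, 36, -23, 35, 9, 1, 26, 34, -25] -> [90, 24, -216, 138, -210, -54, -6, -156, -204, 150] -> [90, 24, -216] -> [24, -216] -> [24, -216]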